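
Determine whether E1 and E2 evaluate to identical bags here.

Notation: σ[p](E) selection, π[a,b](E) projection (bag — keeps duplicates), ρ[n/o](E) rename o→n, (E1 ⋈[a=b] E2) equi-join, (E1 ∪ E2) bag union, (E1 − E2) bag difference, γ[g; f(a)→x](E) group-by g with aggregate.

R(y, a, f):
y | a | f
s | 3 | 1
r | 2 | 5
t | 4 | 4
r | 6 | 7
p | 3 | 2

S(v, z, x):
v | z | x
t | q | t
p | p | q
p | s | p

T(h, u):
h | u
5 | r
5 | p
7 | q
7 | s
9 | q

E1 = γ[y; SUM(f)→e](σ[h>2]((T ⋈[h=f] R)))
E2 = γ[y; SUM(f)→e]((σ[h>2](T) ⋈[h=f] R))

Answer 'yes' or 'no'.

E1 per-node cardinality:
  T → 5
  R → 5
  (T ⋈[h=f] R) → 4
  σ[h>2]((T ⋈[h=f] R)) → 4
  γ[y; SUM(f)→e](σ[h>2]((T ⋈[h=f] R))) → 1
E2 per-node cardinality:
  T → 5
  σ[h>2](T) → 5
  R → 5
  (σ[h>2](T) ⋈[h=f] R) → 4
  γ[y; SUM(f)→e]((σ[h>2](T) ⋈[h=f] R)) → 1

E1 and E2 produce the same multiset:
y | e
r | 24

yes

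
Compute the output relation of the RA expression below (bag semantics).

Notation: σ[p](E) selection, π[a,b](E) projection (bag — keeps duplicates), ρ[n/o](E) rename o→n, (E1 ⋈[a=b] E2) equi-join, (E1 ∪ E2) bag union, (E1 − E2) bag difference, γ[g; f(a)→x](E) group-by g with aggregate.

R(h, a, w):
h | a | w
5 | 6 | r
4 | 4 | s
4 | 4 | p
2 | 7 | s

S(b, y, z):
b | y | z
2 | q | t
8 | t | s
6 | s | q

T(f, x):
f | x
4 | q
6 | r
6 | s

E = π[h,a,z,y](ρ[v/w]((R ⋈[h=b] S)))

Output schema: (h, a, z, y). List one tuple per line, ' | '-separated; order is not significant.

Per-node cardinality:
  R → 4
  S → 3
  (R ⋈[h=b] S) → 1
  ρ[v/w]((R ⋈[h=b] S)) → 1
  π[h,a,z,y](ρ[v/w]((R ⋈[h=b] S))) → 1

== RESULT ==
h | a | z | y
2 | 7 | t | q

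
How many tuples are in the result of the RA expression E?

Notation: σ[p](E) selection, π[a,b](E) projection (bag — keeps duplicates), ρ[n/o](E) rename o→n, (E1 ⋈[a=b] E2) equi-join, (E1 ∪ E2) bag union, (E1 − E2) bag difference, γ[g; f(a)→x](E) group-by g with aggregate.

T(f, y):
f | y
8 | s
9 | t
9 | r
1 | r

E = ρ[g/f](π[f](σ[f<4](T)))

Stepwise |·|:
  T → 4
  σ[f<4](T) → 1
  π[f](σ[f<4](T)) → 1
  ρ[g/f](π[f](σ[f<4](T))) → 1

|E| = 1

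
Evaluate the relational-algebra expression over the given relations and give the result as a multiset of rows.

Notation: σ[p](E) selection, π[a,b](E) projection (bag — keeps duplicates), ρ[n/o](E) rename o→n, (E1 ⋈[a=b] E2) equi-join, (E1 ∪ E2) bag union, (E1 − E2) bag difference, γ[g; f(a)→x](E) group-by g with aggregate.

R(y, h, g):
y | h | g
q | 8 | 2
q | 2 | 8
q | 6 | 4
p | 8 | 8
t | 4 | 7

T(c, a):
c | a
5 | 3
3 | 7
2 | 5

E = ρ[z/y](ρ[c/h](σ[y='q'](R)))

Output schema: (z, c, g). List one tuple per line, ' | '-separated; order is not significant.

Subexpression sizes:
  R → 5
  σ[y='q'](R) → 3
  ρ[c/h](σ[y='q'](R)) → 3
  ρ[z/y](ρ[c/h](σ[y='q'](R))) → 3

== RESULT ==
z | c | g
q | 2 | 8
q | 6 | 4
q | 8 | 2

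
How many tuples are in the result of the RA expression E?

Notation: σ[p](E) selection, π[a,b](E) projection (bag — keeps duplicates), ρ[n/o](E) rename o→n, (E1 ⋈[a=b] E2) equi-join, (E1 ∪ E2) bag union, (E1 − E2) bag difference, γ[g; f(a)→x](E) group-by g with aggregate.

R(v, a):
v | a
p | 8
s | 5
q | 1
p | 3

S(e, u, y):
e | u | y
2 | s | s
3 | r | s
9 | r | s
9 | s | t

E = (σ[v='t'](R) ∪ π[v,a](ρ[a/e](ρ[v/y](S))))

Subexpression sizes:
  R → 4
  σ[v='t'](R) → 0
  S → 4
  ρ[v/y](S) → 4
  ρ[a/e](ρ[v/y](S)) → 4
  π[v,a](ρ[a/e](ρ[v/y](S))) → 4
  (σ[v='t'](R) ∪ π[v,a](ρ[a/e](ρ[v/y](S)))) → 4

|E| = 4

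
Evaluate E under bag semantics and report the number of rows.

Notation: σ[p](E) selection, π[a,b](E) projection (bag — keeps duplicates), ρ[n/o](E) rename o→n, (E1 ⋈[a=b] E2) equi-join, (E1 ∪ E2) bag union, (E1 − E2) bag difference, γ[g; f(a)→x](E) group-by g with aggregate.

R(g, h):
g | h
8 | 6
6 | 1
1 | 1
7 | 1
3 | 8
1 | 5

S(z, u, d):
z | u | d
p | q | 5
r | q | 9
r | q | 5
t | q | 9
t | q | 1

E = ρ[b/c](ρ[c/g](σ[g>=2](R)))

Stepwise |·|:
  R → 6
  σ[g>=2](R) → 4
  ρ[c/g](σ[g>=2](R)) → 4
  ρ[b/c](ρ[c/g](σ[g>=2](R))) → 4

|E| = 4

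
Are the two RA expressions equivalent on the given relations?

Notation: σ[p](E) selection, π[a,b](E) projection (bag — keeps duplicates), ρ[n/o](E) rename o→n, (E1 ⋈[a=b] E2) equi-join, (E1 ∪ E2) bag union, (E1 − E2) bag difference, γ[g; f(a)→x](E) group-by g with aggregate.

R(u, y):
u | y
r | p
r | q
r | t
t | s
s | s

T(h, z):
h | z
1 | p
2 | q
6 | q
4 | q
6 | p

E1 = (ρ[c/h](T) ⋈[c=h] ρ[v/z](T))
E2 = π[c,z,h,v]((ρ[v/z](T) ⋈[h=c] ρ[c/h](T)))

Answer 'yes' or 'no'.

E1 per-node cardinality:
  T → 5
  ρ[c/h](T) → 5
  T → 5
  ρ[v/z](T) → 5
  (ρ[c/h](T) ⋈[c=h] ρ[v/z](T)) → 7
E2 per-node cardinality:
  T → 5
  ρ[v/z](T) → 5
  T → 5
  ρ[c/h](T) → 5
  (ρ[v/z](T) ⋈[h=c] ρ[c/h](T)) → 7
  π[c,z,h,v]((ρ[v/z](T) ⋈[h=c] ρ[c/h](T))) → 7

E1 and E2 produce the same multiset:
c | z | h | v
1 | p | 1 | p
2 | q | 2 | q
4 | q | 4 | q
6 | p | 6 | p
6 | p | 6 | q
6 | q | 6 | p
6 | q | 6 | q

yes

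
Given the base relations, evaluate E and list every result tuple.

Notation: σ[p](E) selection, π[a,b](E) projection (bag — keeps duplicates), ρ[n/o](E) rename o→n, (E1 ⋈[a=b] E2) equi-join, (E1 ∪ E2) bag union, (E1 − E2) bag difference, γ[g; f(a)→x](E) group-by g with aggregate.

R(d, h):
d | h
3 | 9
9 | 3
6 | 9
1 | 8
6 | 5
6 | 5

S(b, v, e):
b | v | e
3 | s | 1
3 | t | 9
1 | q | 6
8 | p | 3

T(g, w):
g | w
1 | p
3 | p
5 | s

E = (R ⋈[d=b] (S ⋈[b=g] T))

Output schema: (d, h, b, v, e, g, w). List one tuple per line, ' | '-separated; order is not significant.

Per-node cardinality:
  R → 6
  S → 4
  T → 3
  (S ⋈[b=g] T) → 3
  (R ⋈[d=b] (S ⋈[b=g] T)) → 3

== RESULT ==
d | h | b | v | e | g | w
1 | 8 | 1 | q | 6 | 1 | p
3 | 9 | 3 | s | 1 | 3 | p
3 | 9 | 3 | t | 9 | 3 | p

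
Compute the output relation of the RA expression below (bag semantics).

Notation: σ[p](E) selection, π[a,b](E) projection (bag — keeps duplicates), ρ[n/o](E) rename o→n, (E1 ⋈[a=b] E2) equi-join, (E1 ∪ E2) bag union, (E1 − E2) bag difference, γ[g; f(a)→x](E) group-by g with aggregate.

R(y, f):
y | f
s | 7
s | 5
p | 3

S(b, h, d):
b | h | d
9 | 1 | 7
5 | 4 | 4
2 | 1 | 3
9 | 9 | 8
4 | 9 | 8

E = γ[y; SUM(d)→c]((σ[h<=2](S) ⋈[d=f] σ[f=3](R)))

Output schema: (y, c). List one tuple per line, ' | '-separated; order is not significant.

Per-node cardinality:
  S → 5
  σ[h<=2](S) → 2
  R → 3
  σ[f=3](R) → 1
  (σ[h<=2](S) ⋈[d=f] σ[f=3](R)) → 1
  γ[y; SUM(d)→c]((σ[h<=2](S) ⋈[d=f] σ[f=3](R))) → 1

== RESULT ==
y | c
p | 3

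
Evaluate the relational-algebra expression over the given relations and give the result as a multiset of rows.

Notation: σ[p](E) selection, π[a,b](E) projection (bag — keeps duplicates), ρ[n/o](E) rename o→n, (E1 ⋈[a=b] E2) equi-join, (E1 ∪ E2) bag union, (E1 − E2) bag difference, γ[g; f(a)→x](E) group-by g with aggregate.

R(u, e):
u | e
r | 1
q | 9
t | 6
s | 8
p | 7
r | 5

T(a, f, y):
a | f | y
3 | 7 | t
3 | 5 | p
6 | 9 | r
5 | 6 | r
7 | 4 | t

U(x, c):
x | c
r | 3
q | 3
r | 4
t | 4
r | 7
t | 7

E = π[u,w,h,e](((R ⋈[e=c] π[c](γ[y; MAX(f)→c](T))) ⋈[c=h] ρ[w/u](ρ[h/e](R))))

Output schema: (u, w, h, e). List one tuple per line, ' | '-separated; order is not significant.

Row counts bottom-up:
  R → 6
  T → 5
  γ[y; MAX(f)→c](T) → 3
  π[c](γ[y; MAX(f)→c](T)) → 3
  (R ⋈[e=c] π[c](γ[y; MAX(f)→c](T))) → 3
  R → 6
  ρ[h/e](R) → 6
  ρ[w/u](ρ[h/e](R)) → 6
  ((R ⋈[e=c] π[c](γ[y; MAX(f)→c](T))) ⋈[c=h] ρ[w/u](ρ[h/e](R))) → 3
  π[u,w,h,e](((R ⋈[e=c] π[c](γ[y; MAX(f)→c](T))) ⋈[c=h] ρ[w/u](ρ[h/e](R)))) → 3

== RESULT ==
u | w | h | e
p | p | 7 | 7
q | q | 9 | 9
r | r | 5 | 5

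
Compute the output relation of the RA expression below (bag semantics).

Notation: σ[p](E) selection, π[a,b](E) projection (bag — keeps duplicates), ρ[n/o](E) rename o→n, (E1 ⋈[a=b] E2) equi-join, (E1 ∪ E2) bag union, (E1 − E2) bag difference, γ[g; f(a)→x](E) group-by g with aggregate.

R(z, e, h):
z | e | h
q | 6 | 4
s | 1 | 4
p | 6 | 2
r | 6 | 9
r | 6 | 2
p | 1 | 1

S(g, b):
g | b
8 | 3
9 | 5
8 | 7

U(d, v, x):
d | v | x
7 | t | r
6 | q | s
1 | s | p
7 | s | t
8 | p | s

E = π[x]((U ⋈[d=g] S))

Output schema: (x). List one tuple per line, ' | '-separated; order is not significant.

Row counts bottom-up:
  U → 5
  S → 3
  (U ⋈[d=g] S) → 2
  π[x]((U ⋈[d=g] S)) → 2

== RESULT ==
x
s
s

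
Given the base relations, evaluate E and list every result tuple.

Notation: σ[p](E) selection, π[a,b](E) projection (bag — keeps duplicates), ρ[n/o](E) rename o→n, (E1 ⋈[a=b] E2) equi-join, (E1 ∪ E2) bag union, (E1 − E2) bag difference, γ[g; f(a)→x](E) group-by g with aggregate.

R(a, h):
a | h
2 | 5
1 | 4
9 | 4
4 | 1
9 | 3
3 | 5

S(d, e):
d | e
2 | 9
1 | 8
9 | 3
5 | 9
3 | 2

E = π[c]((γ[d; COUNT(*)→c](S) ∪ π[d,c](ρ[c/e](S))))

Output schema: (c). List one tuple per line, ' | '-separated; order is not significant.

Stepwise |·|:
  S → 5
  γ[d; COUNT(*)→c](S) → 5
  S → 5
  ρ[c/e](S) → 5
  π[d,c](ρ[c/e](S)) → 5
  (γ[d; COUNT(*)→c](S) ∪ π[d,c](ρ[c/e](S))) → 10
  π[c]((γ[d; COUNT(*)→c](S) ∪ π[d,c](ρ[c/e](S)))) → 10

== RESULT ==
c
1
1
1
1
1
2
3
8
9
9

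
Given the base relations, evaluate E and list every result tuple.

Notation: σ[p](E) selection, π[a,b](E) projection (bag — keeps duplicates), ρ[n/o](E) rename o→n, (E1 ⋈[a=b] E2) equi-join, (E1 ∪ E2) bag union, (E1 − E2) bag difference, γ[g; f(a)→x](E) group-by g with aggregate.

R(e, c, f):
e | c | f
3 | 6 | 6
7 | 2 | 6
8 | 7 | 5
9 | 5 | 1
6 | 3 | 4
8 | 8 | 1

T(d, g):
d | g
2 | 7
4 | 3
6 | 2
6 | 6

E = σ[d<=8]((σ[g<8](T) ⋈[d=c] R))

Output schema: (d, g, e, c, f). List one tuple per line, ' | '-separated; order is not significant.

Stepwise |·|:
  T → 4
  σ[g<8](T) → 4
  R → 6
  (σ[g<8](T) ⋈[d=c] R) → 3
  σ[d<=8]((σ[g<8](T) ⋈[d=c] R)) → 3

== RESULT ==
d | g | e | c | f
2 | 7 | 7 | 2 | 6
6 | 2 | 3 | 6 | 6
6 | 6 | 3 | 6 | 6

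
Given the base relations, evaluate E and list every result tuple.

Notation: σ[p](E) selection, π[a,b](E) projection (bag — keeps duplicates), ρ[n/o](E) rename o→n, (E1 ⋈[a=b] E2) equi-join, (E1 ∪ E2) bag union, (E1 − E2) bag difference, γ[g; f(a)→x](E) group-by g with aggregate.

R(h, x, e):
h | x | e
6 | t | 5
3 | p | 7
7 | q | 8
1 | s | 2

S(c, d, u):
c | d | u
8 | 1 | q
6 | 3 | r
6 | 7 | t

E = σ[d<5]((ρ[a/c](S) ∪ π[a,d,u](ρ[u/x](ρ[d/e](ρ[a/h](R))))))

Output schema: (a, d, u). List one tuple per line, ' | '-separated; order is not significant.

Per-node cardinality:
  S → 3
  ρ[a/c](S) → 3
  R → 4
  ρ[a/h](R) → 4
  ρ[d/e](ρ[a/h](R)) → 4
  ρ[u/x](ρ[d/e](ρ[a/h](R))) → 4
  π[a,d,u](ρ[u/x](ρ[d/e](ρ[a/h](R)))) → 4
  (ρ[a/c](S) ∪ π[a,d,u](ρ[u/x](ρ[d/e](ρ[a/h](R))))) → 7
  σ[d<5]((ρ[a/c](S) ∪ π[a,d,u](ρ[u/x](ρ[d/e](ρ[a/h](R)))))) → 3

== RESULT ==
a | d | u
1 | 2 | s
6 | 3 | r
8 | 1 | q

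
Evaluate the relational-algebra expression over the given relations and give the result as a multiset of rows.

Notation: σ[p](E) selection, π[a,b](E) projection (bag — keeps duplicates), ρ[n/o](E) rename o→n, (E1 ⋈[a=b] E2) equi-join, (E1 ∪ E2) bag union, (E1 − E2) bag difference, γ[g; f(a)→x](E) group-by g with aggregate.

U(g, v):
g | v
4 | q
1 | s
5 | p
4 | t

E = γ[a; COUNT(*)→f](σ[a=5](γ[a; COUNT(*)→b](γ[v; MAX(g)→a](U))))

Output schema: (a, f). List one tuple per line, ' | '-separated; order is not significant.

Row counts bottom-up:
  U → 4
  γ[v; MAX(g)→a](U) → 4
  γ[a; COUNT(*)→b](γ[v; MAX(g)→a](U)) → 3
  σ[a=5](γ[a; COUNT(*)→b](γ[v; MAX(g)→a](U))) → 1
  γ[a; COUNT(*)→f](σ[a=5](γ[a; COUNT(*)→b](γ[v; MAX(g)→a](U)))) → 1

== RESULT ==
a | f
5 | 1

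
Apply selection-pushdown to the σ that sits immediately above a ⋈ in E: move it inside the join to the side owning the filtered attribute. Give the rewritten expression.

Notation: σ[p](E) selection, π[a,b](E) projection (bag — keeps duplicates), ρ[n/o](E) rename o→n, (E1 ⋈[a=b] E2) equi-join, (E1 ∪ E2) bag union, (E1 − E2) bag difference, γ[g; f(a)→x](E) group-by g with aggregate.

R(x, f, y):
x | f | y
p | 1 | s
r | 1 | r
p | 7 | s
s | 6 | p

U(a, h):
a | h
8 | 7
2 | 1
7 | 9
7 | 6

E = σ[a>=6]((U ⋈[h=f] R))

σ filters on a, owned by the left side.
E' = (σ[a>=6](U) ⋈[h=f] R)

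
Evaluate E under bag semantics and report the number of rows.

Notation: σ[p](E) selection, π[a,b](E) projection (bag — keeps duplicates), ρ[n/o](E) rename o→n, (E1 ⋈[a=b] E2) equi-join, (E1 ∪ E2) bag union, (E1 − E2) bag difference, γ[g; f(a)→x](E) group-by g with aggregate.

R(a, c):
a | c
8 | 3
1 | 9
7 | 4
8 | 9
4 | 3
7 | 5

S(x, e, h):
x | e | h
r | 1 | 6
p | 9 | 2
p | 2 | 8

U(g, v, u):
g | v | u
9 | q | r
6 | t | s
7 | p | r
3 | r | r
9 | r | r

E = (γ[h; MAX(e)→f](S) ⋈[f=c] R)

Row counts bottom-up:
  S → 3
  γ[h; MAX(e)→f](S) → 3
  R → 6
  (γ[h; MAX(e)→f](S) ⋈[f=c] R) → 2

|E| = 2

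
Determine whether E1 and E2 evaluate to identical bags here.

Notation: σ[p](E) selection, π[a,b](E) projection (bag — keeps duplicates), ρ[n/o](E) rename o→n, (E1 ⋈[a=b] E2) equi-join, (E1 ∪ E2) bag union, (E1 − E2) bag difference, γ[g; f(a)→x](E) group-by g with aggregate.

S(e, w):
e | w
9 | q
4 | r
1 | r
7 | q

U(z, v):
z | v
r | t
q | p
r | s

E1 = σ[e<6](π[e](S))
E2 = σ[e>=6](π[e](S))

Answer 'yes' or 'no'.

E1 subexpression sizes:
  S → 4
  π[e](S) → 4
  σ[e<6](π[e](S)) → 2
E2 subexpression sizes:
  S → 4
  π[e](S) → 4
  σ[e>=6](π[e](S)) → 2

E1 result:
e
1
4
E2 result:
e
7
9
Witness: (1,) appears 1× in E1 but 0× in E2.

no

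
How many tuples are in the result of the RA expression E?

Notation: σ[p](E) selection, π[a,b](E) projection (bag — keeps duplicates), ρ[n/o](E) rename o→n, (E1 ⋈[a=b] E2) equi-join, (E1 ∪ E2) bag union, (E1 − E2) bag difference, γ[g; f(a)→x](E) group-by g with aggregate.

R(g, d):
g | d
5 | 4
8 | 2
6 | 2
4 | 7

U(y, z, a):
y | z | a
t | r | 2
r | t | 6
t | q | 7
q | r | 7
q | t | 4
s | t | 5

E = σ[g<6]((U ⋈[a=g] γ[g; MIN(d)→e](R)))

Subexpression sizes:
  U → 6
  R → 4
  γ[g; MIN(d)→e](R) → 4
  (U ⋈[a=g] γ[g; MIN(d)→e](R)) → 3
  σ[g<6]((U ⋈[a=g] γ[g; MIN(d)→e](R))) → 2

|E| = 2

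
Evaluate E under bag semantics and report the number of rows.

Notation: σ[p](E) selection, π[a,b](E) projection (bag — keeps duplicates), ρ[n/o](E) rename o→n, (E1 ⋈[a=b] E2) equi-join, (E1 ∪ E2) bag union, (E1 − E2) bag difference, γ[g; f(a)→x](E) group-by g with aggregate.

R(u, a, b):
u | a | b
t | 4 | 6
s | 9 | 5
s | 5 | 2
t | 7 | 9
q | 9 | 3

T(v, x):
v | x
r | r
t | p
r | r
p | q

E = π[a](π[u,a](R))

Subexpression sizes:
  R → 5
  π[u,a](R) → 5
  π[a](π[u,a](R)) → 5

|E| = 5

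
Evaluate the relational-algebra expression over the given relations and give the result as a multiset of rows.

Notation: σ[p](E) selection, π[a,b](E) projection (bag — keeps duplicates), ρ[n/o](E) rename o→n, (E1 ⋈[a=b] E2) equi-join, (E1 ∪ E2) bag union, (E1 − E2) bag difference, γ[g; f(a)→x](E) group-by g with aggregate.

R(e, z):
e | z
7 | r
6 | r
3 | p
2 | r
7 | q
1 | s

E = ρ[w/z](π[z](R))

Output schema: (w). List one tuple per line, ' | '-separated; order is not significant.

Stepwise |·|:
  R → 6
  π[z](R) → 6
  ρ[w/z](π[z](R)) → 6

== RESULT ==
w
p
q
r
r
r
s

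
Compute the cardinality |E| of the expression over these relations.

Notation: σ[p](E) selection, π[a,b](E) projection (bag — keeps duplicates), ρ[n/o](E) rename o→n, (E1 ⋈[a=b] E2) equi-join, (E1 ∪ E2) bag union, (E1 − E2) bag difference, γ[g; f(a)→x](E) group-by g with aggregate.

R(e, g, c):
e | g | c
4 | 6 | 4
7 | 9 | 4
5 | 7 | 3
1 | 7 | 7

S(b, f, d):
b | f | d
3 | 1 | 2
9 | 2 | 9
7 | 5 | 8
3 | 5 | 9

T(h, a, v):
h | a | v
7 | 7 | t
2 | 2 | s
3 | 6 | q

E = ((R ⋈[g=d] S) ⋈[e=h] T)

Per-node cardinality:
  R → 4
  S → 4
  (R ⋈[g=d] S) → 2
  T → 3
  ((R ⋈[g=d] S) ⋈[e=h] T) → 2

|E| = 2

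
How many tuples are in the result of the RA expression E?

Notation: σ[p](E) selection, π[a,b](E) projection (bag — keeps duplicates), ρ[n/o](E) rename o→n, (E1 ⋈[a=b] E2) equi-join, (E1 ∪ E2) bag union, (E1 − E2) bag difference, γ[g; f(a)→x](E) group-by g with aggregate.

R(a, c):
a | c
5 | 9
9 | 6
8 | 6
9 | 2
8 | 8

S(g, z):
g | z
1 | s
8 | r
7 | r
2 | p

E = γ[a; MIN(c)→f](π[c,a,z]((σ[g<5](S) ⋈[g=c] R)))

Row counts bottom-up:
  S → 4
  σ[g<5](S) → 2
  R → 5
  (σ[g<5](S) ⋈[g=c] R) → 1
  π[c,a,z]((σ[g<5](S) ⋈[g=c] R)) → 1
  γ[a; MIN(c)→f](π[c,a,z]((σ[g<5](S) ⋈[g=c] R))) → 1

|E| = 1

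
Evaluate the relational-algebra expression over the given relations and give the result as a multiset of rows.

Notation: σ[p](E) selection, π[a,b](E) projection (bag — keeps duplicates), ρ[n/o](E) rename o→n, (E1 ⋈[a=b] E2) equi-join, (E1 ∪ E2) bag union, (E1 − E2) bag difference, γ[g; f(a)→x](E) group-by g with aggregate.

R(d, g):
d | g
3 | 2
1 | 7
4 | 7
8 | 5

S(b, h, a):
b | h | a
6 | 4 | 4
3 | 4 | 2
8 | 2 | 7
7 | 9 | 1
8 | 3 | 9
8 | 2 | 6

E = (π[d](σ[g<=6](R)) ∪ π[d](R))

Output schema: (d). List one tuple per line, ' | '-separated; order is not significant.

Row counts bottom-up:
  R → 4
  σ[g<=6](R) → 2
  π[d](σ[g<=6](R)) → 2
  R → 4
  π[d](R) → 4
  (π[d](σ[g<=6](R)) ∪ π[d](R)) → 6

== RESULT ==
d
1
3
3
4
8
8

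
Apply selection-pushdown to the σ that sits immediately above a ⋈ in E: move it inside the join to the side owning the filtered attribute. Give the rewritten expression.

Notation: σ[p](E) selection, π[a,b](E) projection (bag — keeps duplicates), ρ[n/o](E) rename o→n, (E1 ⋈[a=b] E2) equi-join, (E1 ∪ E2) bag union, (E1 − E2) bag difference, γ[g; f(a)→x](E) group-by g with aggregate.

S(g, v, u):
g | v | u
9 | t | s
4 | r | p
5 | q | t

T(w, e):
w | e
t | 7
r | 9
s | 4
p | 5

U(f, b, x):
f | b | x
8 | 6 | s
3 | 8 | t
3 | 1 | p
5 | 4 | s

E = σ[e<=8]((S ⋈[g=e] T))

σ filters on e, owned by the right side.
E' = (S ⋈[g=e] σ[e<=8](T))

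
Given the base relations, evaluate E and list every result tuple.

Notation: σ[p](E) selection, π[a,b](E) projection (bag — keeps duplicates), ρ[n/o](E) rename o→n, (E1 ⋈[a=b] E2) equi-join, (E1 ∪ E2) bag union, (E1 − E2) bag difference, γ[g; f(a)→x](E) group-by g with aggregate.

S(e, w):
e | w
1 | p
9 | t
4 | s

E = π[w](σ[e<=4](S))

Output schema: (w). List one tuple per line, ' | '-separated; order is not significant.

Per-node cardinality:
  S → 3
  σ[e<=4](S) → 2
  π[w](σ[e<=4](S)) → 2

== RESULT ==
w
p
s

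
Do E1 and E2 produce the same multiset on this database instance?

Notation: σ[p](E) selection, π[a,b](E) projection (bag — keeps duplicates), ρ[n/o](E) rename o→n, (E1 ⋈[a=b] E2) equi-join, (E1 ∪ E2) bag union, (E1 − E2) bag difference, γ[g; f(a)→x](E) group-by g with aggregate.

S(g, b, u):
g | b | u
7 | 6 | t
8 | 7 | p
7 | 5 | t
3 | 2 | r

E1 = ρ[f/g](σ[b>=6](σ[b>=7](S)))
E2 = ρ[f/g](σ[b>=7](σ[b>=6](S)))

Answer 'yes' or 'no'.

E1 row counts bottom-up:
  S → 4
  σ[b>=7](S) → 1
  σ[b>=6](σ[b>=7](S)) → 1
  ρ[f/g](σ[b>=6](σ[b>=7](S))) → 1
E2 row counts bottom-up:
  S → 4
  σ[b>=6](S) → 2
  σ[b>=7](σ[b>=6](S)) → 1
  ρ[f/g](σ[b>=7](σ[b>=6](S))) → 1

E1 and E2 produce the same multiset:
f | b | u
8 | 7 | p

yes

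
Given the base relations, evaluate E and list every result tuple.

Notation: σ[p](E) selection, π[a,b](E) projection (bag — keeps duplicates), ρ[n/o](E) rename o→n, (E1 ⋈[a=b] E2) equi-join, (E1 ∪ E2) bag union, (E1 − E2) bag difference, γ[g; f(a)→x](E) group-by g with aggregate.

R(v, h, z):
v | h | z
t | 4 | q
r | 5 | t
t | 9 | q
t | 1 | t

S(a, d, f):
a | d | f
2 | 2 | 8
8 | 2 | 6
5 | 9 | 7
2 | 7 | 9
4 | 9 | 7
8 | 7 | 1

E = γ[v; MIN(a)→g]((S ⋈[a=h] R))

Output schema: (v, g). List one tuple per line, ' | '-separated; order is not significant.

Stepwise |·|:
  S → 6
  R → 4
  (S ⋈[a=h] R) → 2
  γ[v; MIN(a)→g]((S ⋈[a=h] R)) → 2

== RESULT ==
v | g
r | 5
t | 4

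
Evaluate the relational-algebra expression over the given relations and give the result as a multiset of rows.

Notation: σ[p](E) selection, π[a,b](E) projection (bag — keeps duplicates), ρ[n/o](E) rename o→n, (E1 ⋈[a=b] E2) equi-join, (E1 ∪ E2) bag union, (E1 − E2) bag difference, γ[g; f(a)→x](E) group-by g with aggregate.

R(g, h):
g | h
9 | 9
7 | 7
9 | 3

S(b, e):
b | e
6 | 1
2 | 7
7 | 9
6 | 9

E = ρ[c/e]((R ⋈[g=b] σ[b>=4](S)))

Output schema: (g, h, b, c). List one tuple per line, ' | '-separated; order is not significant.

Row counts bottom-up:
  R → 3
  S → 4
  σ[b>=4](S) → 3
  (R ⋈[g=b] σ[b>=4](S)) → 1
  ρ[c/e]((R ⋈[g=b] σ[b>=4](S))) → 1

== RESULT ==
g | h | b | c
7 | 7 | 7 | 9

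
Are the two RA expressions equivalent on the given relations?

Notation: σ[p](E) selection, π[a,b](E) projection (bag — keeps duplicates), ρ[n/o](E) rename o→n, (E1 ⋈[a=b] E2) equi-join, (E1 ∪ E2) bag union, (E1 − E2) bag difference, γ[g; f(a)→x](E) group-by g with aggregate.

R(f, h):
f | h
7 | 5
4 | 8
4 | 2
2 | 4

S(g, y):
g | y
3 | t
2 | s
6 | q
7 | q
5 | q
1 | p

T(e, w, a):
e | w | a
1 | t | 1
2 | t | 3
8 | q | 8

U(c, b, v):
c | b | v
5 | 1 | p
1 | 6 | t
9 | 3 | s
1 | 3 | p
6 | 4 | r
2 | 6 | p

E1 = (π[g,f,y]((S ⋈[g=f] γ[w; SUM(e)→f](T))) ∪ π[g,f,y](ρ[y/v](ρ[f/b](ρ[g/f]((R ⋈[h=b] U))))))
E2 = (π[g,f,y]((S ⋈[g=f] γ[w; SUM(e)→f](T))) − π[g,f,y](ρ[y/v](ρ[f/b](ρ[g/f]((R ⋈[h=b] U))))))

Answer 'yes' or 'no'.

E1 per-node cardinality:
  S → 6
  T → 3
  γ[w; SUM(e)→f](T) → 2
  (S ⋈[g=f] γ[w; SUM(e)→f](T)) → 1
  π[g,f,y]((S ⋈[g=f] γ[w; SUM(e)→f](T))) → 1
  R → 4
  U → 6
  (R ⋈[h=b] U) → 1
  ρ[g/f]((R ⋈[h=b] U)) → 1
  ρ[f/b](ρ[g/f]((R ⋈[h=b] U))) → 1
  ρ[y/v](ρ[f/b](ρ[g/f]((R ⋈[h=b] U)))) → 1
  π[g,f,y](ρ[y/v](ρ[f/b](ρ[g/f]((R ⋈[h=b] U))))) → 1
  (π[g,f,y]((S ⋈[g=f] γ[w; SUM(e)→f](T))) ∪ π[g,f,y](ρ[y/v](ρ[f/b](ρ[g/f]((R ⋈[h=b] U)))))) → 2
E2 per-node cardinality:
  S → 6
  T → 3
  γ[w; SUM(e)→f](T) → 2
  (S ⋈[g=f] γ[w; SUM(e)→f](T)) → 1
  π[g,f,y]((S ⋈[g=f] γ[w; SUM(e)→f](T))) → 1
  R → 4
  U → 6
  (R ⋈[h=b] U) → 1
  ρ[g/f]((R ⋈[h=b] U)) → 1
  ρ[f/b](ρ[g/f]((R ⋈[h=b] U))) → 1
  ρ[y/v](ρ[f/b](ρ[g/f]((R ⋈[h=b] U)))) → 1
  π[g,f,y](ρ[y/v](ρ[f/b](ρ[g/f]((R ⋈[h=b] U))))) → 1
  (π[g,f,y]((S ⋈[g=f] γ[w; SUM(e)→f](T))) − π[g,f,y](ρ[y/v](ρ[f/b](ρ[g/f]((R ⋈[h=b] U)))))) → 1

E1 result:
g | f | y
2 | 4 | r
3 | 3 | t
E2 result:
g | f | y
3 | 3 | t
Witness: (2, 4, 'r') appears 1× in E1 but 0× in E2.

no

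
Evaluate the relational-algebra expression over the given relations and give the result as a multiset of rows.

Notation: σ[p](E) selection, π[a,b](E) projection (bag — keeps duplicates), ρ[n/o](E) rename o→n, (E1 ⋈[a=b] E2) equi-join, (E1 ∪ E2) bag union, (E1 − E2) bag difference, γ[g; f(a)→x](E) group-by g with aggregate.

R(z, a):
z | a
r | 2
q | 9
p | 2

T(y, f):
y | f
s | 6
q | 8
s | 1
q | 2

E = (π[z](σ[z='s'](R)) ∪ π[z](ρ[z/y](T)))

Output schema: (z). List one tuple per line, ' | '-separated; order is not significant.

Stepwise |·|:
  R → 3
  σ[z='s'](R) → 0
  π[z](σ[z='s'](R)) → 0
  T → 4
  ρ[z/y](T) → 4
  π[z](ρ[z/y](T)) → 4
  (π[z](σ[z='s'](R)) ∪ π[z](ρ[z/y](T))) → 4

== RESULT ==
z
q
q
s
s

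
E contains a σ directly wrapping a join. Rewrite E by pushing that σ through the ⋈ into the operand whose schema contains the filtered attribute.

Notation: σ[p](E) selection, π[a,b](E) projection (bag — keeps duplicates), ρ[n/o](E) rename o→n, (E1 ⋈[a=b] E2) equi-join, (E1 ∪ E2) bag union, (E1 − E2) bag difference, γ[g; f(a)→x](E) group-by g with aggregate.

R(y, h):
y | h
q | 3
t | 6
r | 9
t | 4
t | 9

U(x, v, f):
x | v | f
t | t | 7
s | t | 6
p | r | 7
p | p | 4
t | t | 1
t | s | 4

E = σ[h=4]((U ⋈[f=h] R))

σ filters on h, owned by the right side.
E' = (U ⋈[f=h] σ[h=4](R))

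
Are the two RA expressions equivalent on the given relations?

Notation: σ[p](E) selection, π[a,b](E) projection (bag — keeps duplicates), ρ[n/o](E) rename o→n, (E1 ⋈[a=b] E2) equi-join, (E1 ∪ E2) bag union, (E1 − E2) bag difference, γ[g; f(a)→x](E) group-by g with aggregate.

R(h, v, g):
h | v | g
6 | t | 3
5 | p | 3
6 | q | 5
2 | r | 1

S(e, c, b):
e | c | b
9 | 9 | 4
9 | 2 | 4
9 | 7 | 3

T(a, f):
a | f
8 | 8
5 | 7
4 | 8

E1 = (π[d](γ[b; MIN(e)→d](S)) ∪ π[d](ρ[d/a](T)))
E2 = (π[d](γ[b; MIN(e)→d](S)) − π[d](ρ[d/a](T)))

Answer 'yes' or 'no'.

E1 per-node cardinality:
  S → 3
  γ[b; MIN(e)→d](S) → 2
  π[d](γ[b; MIN(e)→d](S)) → 2
  T → 3
  ρ[d/a](T) → 3
  π[d](ρ[d/a](T)) → 3
  (π[d](γ[b; MIN(e)→d](S)) ∪ π[d](ρ[d/a](T))) → 5
E2 per-node cardinality:
  S → 3
  γ[b; MIN(e)→d](S) → 2
  π[d](γ[b; MIN(e)→d](S)) → 2
  T → 3
  ρ[d/a](T) → 3
  π[d](ρ[d/a](T)) → 3
  (π[d](γ[b; MIN(e)→d](S)) − π[d](ρ[d/a](T))) → 2

E1 result:
d
4
5
8
9
9
E2 result:
d
9
9
Witness: (5,) appears 1× in E1 but 0× in E2.

no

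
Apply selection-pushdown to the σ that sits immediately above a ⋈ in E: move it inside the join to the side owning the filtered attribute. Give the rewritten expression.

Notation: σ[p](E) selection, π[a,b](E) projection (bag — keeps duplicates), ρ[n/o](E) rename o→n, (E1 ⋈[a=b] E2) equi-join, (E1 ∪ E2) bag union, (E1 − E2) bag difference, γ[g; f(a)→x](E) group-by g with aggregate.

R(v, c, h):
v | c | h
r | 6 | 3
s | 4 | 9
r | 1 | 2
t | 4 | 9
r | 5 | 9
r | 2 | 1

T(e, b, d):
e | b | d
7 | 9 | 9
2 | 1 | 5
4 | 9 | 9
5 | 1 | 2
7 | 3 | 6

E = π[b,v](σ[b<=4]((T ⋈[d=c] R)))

σ filters on b, owned by the left side.
E' = π[b,v]((σ[b<=4](T) ⋈[d=c] R))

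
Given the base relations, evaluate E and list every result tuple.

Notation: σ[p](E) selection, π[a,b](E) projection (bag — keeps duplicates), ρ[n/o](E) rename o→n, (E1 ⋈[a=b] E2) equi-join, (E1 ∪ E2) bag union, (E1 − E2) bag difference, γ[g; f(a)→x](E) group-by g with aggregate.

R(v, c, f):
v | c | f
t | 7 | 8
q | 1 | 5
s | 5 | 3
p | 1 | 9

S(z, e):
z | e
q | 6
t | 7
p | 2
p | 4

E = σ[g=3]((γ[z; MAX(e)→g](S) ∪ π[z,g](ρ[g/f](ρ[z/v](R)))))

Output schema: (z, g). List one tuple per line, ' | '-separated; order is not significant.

Stepwise |·|:
  S → 4
  γ[z; MAX(e)→g](S) → 3
  R → 4
  ρ[z/v](R) → 4
  ρ[g/f](ρ[z/v](R)) → 4
  π[z,g](ρ[g/f](ρ[z/v](R))) → 4
  (γ[z; MAX(e)→g](S) ∪ π[z,g](ρ[g/f](ρ[z/v](R)))) → 7
  σ[g=3]((γ[z; MAX(e)→g](S) ∪ π[z,g](ρ[g/f](ρ[z/v](R))))) → 1

== RESULT ==
z | g
s | 3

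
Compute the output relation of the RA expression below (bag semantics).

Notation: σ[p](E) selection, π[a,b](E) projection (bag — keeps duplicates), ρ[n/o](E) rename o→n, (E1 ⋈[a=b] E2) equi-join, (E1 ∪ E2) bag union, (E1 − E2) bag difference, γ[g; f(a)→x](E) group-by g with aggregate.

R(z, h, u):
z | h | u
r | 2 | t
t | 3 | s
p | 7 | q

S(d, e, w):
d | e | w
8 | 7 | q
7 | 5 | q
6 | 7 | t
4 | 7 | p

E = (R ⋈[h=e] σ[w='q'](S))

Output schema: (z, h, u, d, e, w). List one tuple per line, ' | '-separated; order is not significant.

Per-node cardinality:
  R → 3
  S → 4
  σ[w='q'](S) → 2
  (R ⋈[h=e] σ[w='q'](S)) → 1

== RESULT ==
z | h | u | d | e | w
p | 7 | q | 8 | 7 | q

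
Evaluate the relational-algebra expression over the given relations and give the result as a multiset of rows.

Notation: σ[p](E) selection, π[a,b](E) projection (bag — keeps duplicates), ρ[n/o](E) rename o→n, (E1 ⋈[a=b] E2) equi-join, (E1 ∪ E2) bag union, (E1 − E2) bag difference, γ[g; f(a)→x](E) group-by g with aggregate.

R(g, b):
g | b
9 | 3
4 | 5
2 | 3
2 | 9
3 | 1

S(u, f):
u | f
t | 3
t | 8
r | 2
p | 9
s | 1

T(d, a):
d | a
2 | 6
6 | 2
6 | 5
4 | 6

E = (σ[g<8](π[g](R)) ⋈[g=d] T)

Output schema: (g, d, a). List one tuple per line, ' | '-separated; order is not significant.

Stepwise |·|:
  R → 5
  π[g](R) → 5
  σ[g<8](π[g](R)) → 4
  T → 4
  (σ[g<8](π[g](R)) ⋈[g=d] T) → 3

== RESULT ==
g | d | a
2 | 2 | 6
2 | 2 | 6
4 | 4 | 6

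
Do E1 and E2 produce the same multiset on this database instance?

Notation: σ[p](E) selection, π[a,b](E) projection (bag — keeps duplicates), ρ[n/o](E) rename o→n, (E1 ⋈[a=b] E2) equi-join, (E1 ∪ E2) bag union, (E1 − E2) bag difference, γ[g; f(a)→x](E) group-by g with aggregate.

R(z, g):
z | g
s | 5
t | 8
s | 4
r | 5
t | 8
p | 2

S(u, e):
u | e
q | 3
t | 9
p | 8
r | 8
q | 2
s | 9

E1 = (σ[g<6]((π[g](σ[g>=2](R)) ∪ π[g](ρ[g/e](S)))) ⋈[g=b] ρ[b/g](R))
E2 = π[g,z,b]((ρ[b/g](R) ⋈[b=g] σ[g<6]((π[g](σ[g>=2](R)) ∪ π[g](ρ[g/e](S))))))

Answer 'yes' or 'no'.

E1 per-node cardinality:
  R → 6
  σ[g>=2](R) → 6
  π[g](σ[g>=2](R)) → 6
  S → 6
  ρ[g/e](S) → 6
  π[g](ρ[g/e](S)) → 6
  (π[g](σ[g>=2](R)) ∪ π[g](ρ[g/e](S))) → 12
  σ[g<6]((π[g](σ[g>=2](R)) ∪ π[g](ρ[g/e](S)))) → 6
  R → 6
  ρ[b/g](R) → 6
  (σ[g<6]((π[g](σ[g>=2](R)) ∪ π[g](ρ[g/e](S)))) ⋈[g=b] ρ[b/g](R)) → 7
E2 per-node cardinality:
  R → 6
  ρ[b/g](R) → 6
  R → 6
  σ[g>=2](R) → 6
  π[g](σ[g>=2](R)) → 6
  S → 6
  ρ[g/e](S) → 6
  π[g](ρ[g/e](S)) → 6
  (π[g](σ[g>=2](R)) ∪ π[g](ρ[g/e](S))) → 12
  σ[g<6]((π[g](σ[g>=2](R)) ∪ π[g](ρ[g/e](S)))) → 6
  (ρ[b/g](R) ⋈[b=g] σ[g<6]((π[g](σ[g>=2](R)) ∪ π[g](ρ[g/e](S))))) → 7
  π[g,z,b]((ρ[b/g](R) ⋈[b=g] σ[g<6]((π[g](σ[g>=2](R)) ∪ π[g](ρ[g/e](S)))))) → 7

E1 and E2 produce the same multiset:
g | z | b
2 | p | 2
2 | p | 2
4 | s | 4
5 | r | 5
5 | r | 5
5 | s | 5
5 | s | 5

yes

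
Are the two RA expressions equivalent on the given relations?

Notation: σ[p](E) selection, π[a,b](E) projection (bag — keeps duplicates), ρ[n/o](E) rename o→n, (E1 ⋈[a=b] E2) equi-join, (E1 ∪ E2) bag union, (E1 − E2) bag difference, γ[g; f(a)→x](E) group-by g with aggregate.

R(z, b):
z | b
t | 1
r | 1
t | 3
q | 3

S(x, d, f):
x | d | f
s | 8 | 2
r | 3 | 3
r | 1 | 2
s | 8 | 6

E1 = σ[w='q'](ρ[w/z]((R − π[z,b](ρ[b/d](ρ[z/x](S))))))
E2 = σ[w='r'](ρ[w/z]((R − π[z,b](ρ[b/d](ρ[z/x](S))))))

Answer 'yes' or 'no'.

E1 subexpression sizes:
  R → 4
  S → 4
  ρ[z/x](S) → 4
  ρ[b/d](ρ[z/x](S)) → 4
  π[z,b](ρ[b/d](ρ[z/x](S))) → 4
  (R − π[z,b](ρ[b/d](ρ[z/x](S)))) → 3
  ρ[w/z]((R − π[z,b](ρ[b/d](ρ[z/x](S))))) → 3
  σ[w='q'](ρ[w/z]((R − π[z,b](ρ[b/d](ρ[z/x](S)))))) → 1
E2 subexpression sizes:
  R → 4
  S → 4
  ρ[z/x](S) → 4
  ρ[b/d](ρ[z/x](S)) → 4
  π[z,b](ρ[b/d](ρ[z/x](S))) → 4
  (R − π[z,b](ρ[b/d](ρ[z/x](S)))) → 3
  ρ[w/z]((R − π[z,b](ρ[b/d](ρ[z/x](S))))) → 3
  σ[w='r'](ρ[w/z]((R − π[z,b](ρ[b/d](ρ[z/x](S)))))) → 0

E1 result:
w | b
q | 3
E2 result:
w | b
(0 rows)
Witness: ('q', 3) appears 1× in E1 but 0× in E2.

no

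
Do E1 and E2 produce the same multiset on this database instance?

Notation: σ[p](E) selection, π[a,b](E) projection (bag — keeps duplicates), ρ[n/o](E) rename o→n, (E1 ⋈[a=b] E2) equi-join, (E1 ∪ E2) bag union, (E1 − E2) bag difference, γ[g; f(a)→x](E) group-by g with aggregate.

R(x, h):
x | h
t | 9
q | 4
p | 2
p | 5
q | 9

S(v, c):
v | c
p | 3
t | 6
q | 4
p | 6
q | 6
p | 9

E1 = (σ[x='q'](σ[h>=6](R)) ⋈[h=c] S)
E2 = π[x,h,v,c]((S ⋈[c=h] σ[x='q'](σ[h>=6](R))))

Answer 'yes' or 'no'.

E1 subexpression sizes:
  R → 5
  σ[h>=6](R) → 2
  σ[x='q'](σ[h>=6](R)) → 1
  S → 6
  (σ[x='q'](σ[h>=6](R)) ⋈[h=c] S) → 1
E2 subexpression sizes:
  S → 6
  R → 5
  σ[h>=6](R) → 2
  σ[x='q'](σ[h>=6](R)) → 1
  (S ⋈[c=h] σ[x='q'](σ[h>=6](R))) → 1
  π[x,h,v,c]((S ⋈[c=h] σ[x='q'](σ[h>=6](R)))) → 1

E1 and E2 produce the same multiset:
x | h | v | c
q | 9 | p | 9

yes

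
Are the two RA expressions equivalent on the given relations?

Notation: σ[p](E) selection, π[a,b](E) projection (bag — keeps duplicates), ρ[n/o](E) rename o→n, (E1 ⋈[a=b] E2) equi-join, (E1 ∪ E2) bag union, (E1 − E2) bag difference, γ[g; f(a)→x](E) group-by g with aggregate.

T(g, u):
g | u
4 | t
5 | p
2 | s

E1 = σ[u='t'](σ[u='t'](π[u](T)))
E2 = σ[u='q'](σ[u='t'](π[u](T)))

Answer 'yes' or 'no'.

E1 stepwise |·|:
  T → 3
  π[u](T) → 3
  σ[u='t'](π[u](T)) → 1
  σ[u='t'](σ[u='t'](π[u](T))) → 1
E2 stepwise |·|:
  T → 3
  π[u](T) → 3
  σ[u='t'](π[u](T)) → 1
  σ[u='q'](σ[u='t'](π[u](T))) → 0

E1 result:
u
t
E2 result:
u
(0 rows)
Witness: ('t',) appears 1× in E1 but 0× in E2.

no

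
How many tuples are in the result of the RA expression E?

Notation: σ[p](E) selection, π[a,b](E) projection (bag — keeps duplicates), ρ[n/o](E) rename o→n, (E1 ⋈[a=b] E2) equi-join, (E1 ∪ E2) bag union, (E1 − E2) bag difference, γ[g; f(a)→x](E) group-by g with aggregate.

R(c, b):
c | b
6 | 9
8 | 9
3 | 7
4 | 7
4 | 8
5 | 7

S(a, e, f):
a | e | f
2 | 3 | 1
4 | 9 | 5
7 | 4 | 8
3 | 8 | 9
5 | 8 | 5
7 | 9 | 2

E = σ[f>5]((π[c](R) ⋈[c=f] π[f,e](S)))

Stepwise |·|:
  R → 6
  π[c](R) → 6
  S → 6
  π[f,e](S) → 6
  (π[c](R) ⋈[c=f] π[f,e](S)) → 3
  σ[f>5]((π[c](R) ⋈[c=f] π[f,e](S))) → 1

|E| = 1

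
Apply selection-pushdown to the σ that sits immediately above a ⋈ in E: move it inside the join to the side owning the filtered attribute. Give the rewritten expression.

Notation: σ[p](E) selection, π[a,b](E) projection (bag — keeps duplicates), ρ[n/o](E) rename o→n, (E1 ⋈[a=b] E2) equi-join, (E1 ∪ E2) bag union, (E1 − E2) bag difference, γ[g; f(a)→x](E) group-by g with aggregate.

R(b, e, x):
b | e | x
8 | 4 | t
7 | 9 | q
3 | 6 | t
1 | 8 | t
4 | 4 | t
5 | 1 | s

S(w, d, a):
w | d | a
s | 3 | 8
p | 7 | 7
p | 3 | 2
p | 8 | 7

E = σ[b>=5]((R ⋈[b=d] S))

σ filters on b, owned by the left side.
E' = (σ[b>=5](R) ⋈[b=d] S)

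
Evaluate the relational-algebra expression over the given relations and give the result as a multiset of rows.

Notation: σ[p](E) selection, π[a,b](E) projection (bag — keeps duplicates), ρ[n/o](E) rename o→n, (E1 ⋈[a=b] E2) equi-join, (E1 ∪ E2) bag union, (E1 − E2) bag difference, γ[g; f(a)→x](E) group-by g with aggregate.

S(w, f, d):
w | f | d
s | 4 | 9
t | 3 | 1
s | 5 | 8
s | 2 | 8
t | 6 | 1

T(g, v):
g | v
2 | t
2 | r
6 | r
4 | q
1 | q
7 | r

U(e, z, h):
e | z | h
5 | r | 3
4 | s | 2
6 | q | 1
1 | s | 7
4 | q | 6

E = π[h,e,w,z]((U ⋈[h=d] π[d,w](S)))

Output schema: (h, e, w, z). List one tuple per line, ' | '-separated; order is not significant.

Subexpression sizes:
  U → 5
  S → 5
  π[d,w](S) → 5
  (U ⋈[h=d] π[d,w](S)) → 2
  π[h,e,w,z]((U ⋈[h=d] π[d,w](S))) → 2

== RESULT ==
h | e | w | z
1 | 6 | t | q
1 | 6 | t | q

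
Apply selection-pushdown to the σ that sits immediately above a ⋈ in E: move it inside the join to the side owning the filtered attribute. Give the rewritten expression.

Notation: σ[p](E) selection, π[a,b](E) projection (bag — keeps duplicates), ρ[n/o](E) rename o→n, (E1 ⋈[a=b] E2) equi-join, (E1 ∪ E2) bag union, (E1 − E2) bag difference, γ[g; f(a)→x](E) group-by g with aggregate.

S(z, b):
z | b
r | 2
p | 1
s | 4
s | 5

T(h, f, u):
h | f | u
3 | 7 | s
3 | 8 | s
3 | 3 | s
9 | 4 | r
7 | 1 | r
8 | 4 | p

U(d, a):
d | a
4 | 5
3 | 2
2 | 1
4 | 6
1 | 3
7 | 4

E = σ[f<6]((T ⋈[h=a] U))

σ filters on f, owned by the left side.
E' = (σ[f<6](T) ⋈[h=a] U)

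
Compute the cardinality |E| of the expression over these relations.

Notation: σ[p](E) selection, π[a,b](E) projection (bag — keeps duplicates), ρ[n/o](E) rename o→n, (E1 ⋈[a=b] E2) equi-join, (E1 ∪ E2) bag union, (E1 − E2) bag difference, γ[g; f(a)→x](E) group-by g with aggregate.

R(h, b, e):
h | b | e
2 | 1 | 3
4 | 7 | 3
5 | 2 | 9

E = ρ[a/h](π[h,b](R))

Row counts bottom-up:
  R → 3
  π[h,b](R) → 3
  ρ[a/h](π[h,b](R)) → 3

|E| = 3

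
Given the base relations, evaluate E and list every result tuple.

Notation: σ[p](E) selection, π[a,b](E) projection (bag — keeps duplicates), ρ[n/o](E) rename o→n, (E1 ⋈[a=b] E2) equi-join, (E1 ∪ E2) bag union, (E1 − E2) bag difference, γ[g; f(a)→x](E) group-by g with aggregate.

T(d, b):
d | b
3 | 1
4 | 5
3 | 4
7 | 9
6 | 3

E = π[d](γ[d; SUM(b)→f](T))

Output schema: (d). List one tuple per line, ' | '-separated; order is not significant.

Per-node cardinality:
  T → 5
  γ[d; SUM(b)→f](T) → 4
  π[d](γ[d; SUM(b)→f](T)) → 4

== RESULT ==
d
3
4
6
7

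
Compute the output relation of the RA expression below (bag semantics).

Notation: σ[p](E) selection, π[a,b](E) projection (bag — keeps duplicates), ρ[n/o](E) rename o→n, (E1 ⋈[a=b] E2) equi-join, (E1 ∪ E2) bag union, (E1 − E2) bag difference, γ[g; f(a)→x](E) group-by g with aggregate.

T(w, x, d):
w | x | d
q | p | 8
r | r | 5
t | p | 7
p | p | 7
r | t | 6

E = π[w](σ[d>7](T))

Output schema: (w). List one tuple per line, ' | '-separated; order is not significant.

Subexpression sizes:
  T → 5
  σ[d>7](T) → 1
  π[w](σ[d>7](T)) → 1

== RESULT ==
w
q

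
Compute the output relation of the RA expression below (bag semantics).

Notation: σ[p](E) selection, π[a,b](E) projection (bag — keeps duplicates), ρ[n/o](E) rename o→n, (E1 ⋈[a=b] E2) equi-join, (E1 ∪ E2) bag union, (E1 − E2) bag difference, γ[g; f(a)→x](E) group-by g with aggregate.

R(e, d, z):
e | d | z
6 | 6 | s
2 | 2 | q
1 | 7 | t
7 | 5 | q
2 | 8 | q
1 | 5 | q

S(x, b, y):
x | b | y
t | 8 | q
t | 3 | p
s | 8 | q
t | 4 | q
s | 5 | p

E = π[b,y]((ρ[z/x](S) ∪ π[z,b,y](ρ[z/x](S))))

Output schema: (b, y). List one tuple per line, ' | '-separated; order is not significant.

Subexpression sizes:
  S → 5
  ρ[z/x](S) → 5
  S → 5
  ρ[z/x](S) → 5
  π[z,b,y](ρ[z/x](S)) → 5
  (ρ[z/x](S) ∪ π[z,b,y](ρ[z/x](S))) → 10
  π[b,y]((ρ[z/x](S) ∪ π[z,b,y](ρ[z/x](S)))) → 10

== RESULT ==
b | y
3 | p
3 | p
4 | q
4 | q
5 | p
5 | p
8 | q
8 | q
8 | q
8 | q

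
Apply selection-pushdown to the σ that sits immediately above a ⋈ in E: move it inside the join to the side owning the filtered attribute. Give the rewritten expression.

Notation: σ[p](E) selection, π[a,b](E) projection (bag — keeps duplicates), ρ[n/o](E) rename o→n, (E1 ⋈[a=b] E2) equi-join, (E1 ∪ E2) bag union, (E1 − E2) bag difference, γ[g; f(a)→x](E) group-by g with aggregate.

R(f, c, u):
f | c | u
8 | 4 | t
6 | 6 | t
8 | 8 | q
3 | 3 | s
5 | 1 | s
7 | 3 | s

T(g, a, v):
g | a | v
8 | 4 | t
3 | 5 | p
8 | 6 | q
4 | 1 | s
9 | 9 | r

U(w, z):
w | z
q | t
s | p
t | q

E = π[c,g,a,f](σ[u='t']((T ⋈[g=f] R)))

σ filters on u, owned by the right side.
E' = π[c,g,a,f]((T ⋈[g=f] σ[u='t'](R)))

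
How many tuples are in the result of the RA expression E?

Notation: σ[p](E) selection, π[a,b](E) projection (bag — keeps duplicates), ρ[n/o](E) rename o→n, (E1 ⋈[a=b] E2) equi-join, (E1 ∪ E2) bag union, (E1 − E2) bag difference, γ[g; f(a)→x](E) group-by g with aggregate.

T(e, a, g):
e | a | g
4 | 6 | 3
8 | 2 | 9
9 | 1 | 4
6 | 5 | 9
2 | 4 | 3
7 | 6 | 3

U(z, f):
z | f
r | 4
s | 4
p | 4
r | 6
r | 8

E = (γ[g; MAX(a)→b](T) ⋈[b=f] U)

Stepwise |·|:
  T → 6
  γ[g; MAX(a)→b](T) → 3
  U → 5
  (γ[g; MAX(a)→b](T) ⋈[b=f] U) → 1

|E| = 1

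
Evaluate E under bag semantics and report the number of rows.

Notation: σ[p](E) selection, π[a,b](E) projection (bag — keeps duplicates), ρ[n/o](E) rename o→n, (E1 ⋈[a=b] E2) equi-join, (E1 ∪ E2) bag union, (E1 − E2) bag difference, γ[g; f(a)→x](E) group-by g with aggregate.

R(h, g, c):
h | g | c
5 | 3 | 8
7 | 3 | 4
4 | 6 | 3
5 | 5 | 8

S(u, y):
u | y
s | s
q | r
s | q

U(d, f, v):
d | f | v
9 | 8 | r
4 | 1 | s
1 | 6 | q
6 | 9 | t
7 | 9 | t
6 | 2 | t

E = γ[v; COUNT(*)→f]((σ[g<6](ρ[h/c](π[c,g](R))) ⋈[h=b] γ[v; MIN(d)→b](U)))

Per-node cardinality:
  R → 4
  π[c,g](R) → 4
  ρ[h/c](π[c,g](R)) → 4
  σ[g<6](ρ[h/c](π[c,g](R))) → 3
  U → 6
  γ[v; MIN(d)→b](U) → 4
  (σ[g<6](ρ[h/c](π[c,g](R))) ⋈[h=b] γ[v; MIN(d)→b](U)) → 1
  γ[v; COUNT(*)→f]((σ[g<6](ρ[h/c](π[c,g](R))) ⋈[h=b] γ[v; MIN(d)→b](U))) → 1

|E| = 1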